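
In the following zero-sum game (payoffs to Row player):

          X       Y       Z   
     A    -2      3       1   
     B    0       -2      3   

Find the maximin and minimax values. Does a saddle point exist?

Maximin = -2, Minimax = 0, Saddle: False

Work:
Row minimums: [-2, -2] → maximin = -2
Column maximums: [0, 3, 3] → minimax = 0
No saddle point (maximin ≠ minimax). Mixed strategy needed.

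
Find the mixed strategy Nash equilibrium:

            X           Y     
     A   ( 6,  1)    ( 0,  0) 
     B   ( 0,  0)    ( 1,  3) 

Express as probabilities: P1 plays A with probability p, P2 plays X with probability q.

p = 0.75, q = 0.1429

Work:
Find probabilities that make opponent indifferent:
P2 chooses q to make P1 indifferent between A and B
P1 chooses p to make P2 indifferent between X and Y
Mixed NE: P1 plays (A: 0.75, B: 0.25), P2 plays (X: 0.1429, Y: 0.8571)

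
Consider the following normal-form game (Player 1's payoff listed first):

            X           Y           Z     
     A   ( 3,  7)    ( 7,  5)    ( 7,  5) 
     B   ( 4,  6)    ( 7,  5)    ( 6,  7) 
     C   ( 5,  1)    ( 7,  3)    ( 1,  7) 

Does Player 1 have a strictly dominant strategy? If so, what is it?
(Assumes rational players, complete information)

No strictly dominant strategy exists for Player 1

Work:
A strategy strictly dominates another if it gives a strictly higher payoff against every opponent action. Compare each pair of P1's strategies column-by-column:
  A vs B: [3 vs 4, 7 vs 7, 7 vs 6] → A does not strictly dominate B (column X: 3 ≤ 4)
  A vs C: [3 vs 5, 7 vs 7, 7 vs 1] → A does not strictly dominate C (column X: 3 ≤ 5)
  B vs A: [4 vs 3, 7 vs 7, 6 vs 7] → B does not strictly dominate A (column Y: 7 ≤ 7)
  B vs C: [4 vs 5, 7 vs 7, 6 vs 1] → B does not strictly dominate C (column X: 4 ≤ 5)
  C vs A: [5 vs 3, 7 vs 7, 1 vs 7] → C does not strictly dominate A (column Y: 7 ≤ 7)
  C vs B: [5 vs 4, 7 vs 7, 1 vs 6] → C does not strictly dominate B (column Y: 7 ≤ 7)
No single strategy strictly dominates all others → no strictly dominant strategy.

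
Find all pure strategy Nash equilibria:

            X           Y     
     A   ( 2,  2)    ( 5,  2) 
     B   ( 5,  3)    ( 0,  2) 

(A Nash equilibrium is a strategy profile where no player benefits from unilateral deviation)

Nash equilibrium: (A, Y), (B, X)

Work:
Best responses:
  P1 vs X: payoffs [2, 5] → best response B (payoff 5)
  P1 vs Y: payoffs [5, 0] → best response A (payoff 5)
  P2 vs A: payoffs [2, 2] → best response X/Y (payoff 2)
  P2 vs B: payoffs [3, 2] → best response X (payoff 3)
Mutual best responses: (A,Y), (B,X) → Nash equilibria.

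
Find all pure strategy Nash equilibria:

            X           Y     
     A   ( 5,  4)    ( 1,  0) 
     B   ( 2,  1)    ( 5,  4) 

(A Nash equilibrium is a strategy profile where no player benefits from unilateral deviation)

Nash equilibrium: (A, X), (B, Y)

Work:
Best responses:
  P1 vs X: payoffs [5, 2] → best response A (payoff 5)
  P1 vs Y: payoffs [1, 5] → best response B (payoff 5)
  P2 vs A: payoffs [4, 0] → best response X (payoff 4)
  P2 vs B: payoffs [1, 4] → best response Y (payoff 4)
Mutual best responses: (A,X), (B,Y) → Nash equilibria.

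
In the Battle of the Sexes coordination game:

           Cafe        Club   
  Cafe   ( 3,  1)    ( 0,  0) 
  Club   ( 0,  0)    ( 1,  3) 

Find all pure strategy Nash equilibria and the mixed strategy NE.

Pure NE: (Cafe, Cafe) and (Club, Club); Mixed NE: p = 0.75, q = 0.25

Work:
Check pure NE:
(Cafe, Cafe): (3, 1) - no unilateral deviation beneficial
(Club, Club): (1, 3) - no unilateral deviation beneficial
Mixed NE: P1 plays Cafe with p = 0.75, P2 plays Cafe with q = 0.25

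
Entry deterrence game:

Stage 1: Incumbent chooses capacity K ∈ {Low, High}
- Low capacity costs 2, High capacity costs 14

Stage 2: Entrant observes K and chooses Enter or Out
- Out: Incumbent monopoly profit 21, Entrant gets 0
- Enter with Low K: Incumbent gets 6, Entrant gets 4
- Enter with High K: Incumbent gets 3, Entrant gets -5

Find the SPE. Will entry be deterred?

SPE: (High, Enter|Low, Out|High); Entry deterred. Incumbent net profit = 7

Work:
After Low K: Entrant enters (4 > 0)
After High K: Entrant stays out (-5 < 0)
Incumbent: Low → 6−2=4, High → 21−14=7
Incumbent chooses High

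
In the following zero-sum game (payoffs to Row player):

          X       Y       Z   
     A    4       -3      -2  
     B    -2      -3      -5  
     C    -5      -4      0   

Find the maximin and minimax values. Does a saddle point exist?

Maximin = -3, Minimax = -3, Saddle: True

Work:
Row minimums: [-3, -5, -5] → maximin = -3
Column maximums: [4, -3, 0] → minimax = -3
Saddle point exists! Game value = -3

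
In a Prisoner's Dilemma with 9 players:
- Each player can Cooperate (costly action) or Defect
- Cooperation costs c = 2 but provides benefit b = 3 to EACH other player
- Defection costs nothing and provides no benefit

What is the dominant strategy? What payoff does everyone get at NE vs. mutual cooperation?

Dominant: Defect; NE payoff = 0; Coop payoff = 22

Work:
Defect dominates (saves cost c = 2, benefit to others is external)
NE: All defect → everyone gets 0
If all cooperate: each receives (8)×3 - 2 = 22
Social dilemma: 22 > 0 but NE gives 0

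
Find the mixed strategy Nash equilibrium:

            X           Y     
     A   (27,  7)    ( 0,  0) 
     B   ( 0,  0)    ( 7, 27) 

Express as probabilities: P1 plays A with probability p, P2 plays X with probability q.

p = 0.7941, q = 0.2059

Work:
Find probabilities that make opponent indifferent:
P2 chooses q to make P1 indifferent between A and B
P1 chooses p to make P2 indifferent between X and Y
Mixed NE: P1 plays (A: 0.7941, B: 0.2059), P2 plays (X: 0.2059, Y: 0.7941)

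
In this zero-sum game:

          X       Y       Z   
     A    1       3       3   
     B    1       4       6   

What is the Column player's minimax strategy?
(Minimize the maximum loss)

Column should play X, value = 1

Work:
Column player minimizes Row's maximum payoff:
Column X: max payoff to Row = 1
Column Y: max payoff to Row = 4
Column Z: max payoff to Row = 6
Minimum is 1, achieved by column X.
Minimax strategy: X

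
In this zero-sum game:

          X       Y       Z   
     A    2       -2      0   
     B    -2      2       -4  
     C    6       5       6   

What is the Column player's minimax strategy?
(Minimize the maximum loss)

Column should play Y, value = 5

Work:
Column player minimizes Row's maximum payoff:
Column X: max payoff to Row = 6
Column Y: max payoff to Row = 5
Column Z: max payoff to Row = 6
Minimum is 5, achieved by column Y.
Minimax strategy: Y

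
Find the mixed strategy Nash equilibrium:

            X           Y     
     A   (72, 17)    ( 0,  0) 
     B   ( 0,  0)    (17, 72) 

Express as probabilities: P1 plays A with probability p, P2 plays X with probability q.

p = 0.809, q = 0.191

Work:
Find probabilities that make opponent indifferent:
P2 chooses q to make P1 indifferent between A and B
P1 chooses p to make P2 indifferent between X and Y
Mixed NE: P1 plays (A: 0.809, B: 0.191), P2 plays (X: 0.191, Y: 0.809)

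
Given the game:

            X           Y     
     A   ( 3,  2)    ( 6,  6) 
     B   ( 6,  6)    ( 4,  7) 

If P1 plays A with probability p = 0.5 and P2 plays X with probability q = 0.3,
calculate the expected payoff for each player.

E[P1] = 4.85, E[P2] = 5.75

Work:
E[P1] = p·q·π₁(A,X) + p·(1-q)·π₁(A,Y) + (1-p)·q·π₁(B,X) + (1-p)·(1-q)·π₁(B,Y)
= 0.5·0.3·3 + 0.5·0.7·6 + 0.5·0.3·6 + 0.5·0.7·4
= 4.85

E[P2] = 5.75 (similar calculation)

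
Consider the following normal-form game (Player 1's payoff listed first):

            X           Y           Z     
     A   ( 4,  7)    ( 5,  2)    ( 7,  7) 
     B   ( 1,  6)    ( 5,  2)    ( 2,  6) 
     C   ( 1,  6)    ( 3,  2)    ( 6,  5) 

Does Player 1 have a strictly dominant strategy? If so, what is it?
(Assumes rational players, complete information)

No strictly dominant strategy exists for Player 1

Work:
A strategy strictly dominates another if it gives a strictly higher payoff against every opponent action. Compare each pair of P1's strategies column-by-column:
  A vs B: [4 vs 1, 5 vs 5, 7 vs 2] → A does not strictly dominate B (column Y: 5 ≤ 5)
  A vs C: [4 vs 1, 5 vs 3, 7 vs 6] → A strictly dominates C
  B vs A: [1 vs 4, 5 vs 5, 2 vs 7] → B does not strictly dominate A (column X: 1 ≤ 4)
  B vs C: [1 vs 1, 5 vs 3, 2 vs 6] → B does not strictly dominate C (column X: 1 ≤ 1)
  C vs A: [1 vs 4, 3 vs 5, 6 vs 7] → C does not strictly dominate A (column X: 1 ≤ 4)
  C vs B: [1 vs 1, 3 vs 5, 6 vs 2] → C does not strictly dominate B (column X: 1 ≤ 1)
No single strategy strictly dominates all others → no strictly dominant strategy.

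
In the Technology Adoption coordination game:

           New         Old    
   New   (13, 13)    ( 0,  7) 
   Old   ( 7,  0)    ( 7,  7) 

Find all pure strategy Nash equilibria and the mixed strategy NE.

Pure NE: (New, New) and (Old, Old); Mixed NE: p = 0.5385, q = 0.5385

Work:
Check pure NE:
(New, New): (13, 13) - no unilateral deviation beneficial
(Old, Old): (7, 7) - no unilateral deviation beneficial
Mixed NE: P1 plays New with p = 0.5385, P2 plays New with q = 0.5385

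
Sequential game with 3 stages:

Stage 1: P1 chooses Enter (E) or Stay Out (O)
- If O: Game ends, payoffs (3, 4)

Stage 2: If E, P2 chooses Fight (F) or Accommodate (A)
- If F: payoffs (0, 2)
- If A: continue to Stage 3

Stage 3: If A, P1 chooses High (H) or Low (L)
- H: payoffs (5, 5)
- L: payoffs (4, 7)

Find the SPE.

SPE: (E, A, H); Outcome (5, 5)

Work:
Stage 3: P1 chooses H (5 vs 4)
Stage 2: P2: F->2, A->5 (anticipating H). Choose A
Stage 1: P1: O->3, E->5 (anticipating A, H). Choose E
SPE path: E -> A -> H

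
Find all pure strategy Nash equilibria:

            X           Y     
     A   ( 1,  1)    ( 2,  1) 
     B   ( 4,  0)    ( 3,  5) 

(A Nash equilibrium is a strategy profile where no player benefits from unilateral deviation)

Nash equilibrium: (B, Y)

Work:
Best responses:
  P1 vs X: payoffs [1, 4] → best response B (payoff 4)
  P1 vs Y: payoffs [2, 3] → best response B (payoff 3)
  P2 vs A: payoffs [1, 1] → best response X/Y (payoff 1)
  P2 vs B: payoffs [0, 5] → best response Y (payoff 5)
Mutual best responses: (B,Y) → Nash equilibria.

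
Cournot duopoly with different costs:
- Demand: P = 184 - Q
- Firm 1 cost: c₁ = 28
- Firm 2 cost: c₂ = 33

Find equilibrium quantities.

q₁* = 53.67, q₂* = 48.67

Work:
Reaction: q₁ = (184 - 28 - q₂)/2
Reaction: q₂ = (184 - 33 - q₁)/2
Solve simultaneously:
q₁* = (184 - 2×28 + 33)/3 = 53.67
q₂* = (184 - 2×33 + 28)/3 = 48.67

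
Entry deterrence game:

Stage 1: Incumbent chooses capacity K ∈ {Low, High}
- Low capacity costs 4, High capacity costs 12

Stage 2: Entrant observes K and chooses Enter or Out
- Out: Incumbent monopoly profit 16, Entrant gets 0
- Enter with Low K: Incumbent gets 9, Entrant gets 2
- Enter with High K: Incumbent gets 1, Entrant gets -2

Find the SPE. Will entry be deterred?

SPE: (Low, Enter|Low, Out|High); Entry not deterred. Incumbent net profit = 5, Entrant gets 2

Work:
After Low K: Entrant enters (2 > 0)
After High K: Entrant stays out (-2 < 0)
Incumbent: Low → 9−4=5, High → 16−12=4
Incumbent chooses Low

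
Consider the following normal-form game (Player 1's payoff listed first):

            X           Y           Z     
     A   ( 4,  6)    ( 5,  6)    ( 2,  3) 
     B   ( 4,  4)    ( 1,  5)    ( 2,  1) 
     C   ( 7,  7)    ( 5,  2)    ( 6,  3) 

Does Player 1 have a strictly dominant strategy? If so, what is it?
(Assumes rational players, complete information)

No strictly dominant strategy exists for Player 1

Work:
A strategy strictly dominates another if it gives a strictly higher payoff against every opponent action. Compare each pair of P1's strategies column-by-column:
  A vs B: [4 vs 4, 5 vs 1, 2 vs 2] → A does not strictly dominate B (column X: 4 ≤ 4)
  A vs C: [4 vs 7, 5 vs 5, 2 vs 6] → A does not strictly dominate C (column X: 4 ≤ 7)
  B vs A: [4 vs 4, 1 vs 5, 2 vs 2] → B does not strictly dominate A (column X: 4 ≤ 4)
  B vs C: [4 vs 7, 1 vs 5, 2 vs 6] → B does not strictly dominate C (column X: 4 ≤ 7)
  C vs A: [7 vs 4, 5 vs 5, 6 vs 2] → C does not strictly dominate A (column Y: 5 ≤ 5)
  C vs B: [7 vs 4, 5 vs 1, 6 vs 2] → C strictly dominates B
No single strategy strictly dominates all others → no strictly dominant strategy.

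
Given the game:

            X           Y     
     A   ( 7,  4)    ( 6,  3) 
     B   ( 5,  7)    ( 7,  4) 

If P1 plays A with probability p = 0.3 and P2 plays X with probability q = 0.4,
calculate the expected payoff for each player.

E[P1] = 6.26, E[P2] = 4.66

Work:
E[P1] = p·q·π₁(A,X) + p·(1-q)·π₁(A,Y) + (1-p)·q·π₁(B,X) + (1-p)·(1-q)·π₁(B,Y)
= 0.3·0.4·7 + 0.3·0.6·6 + 0.7·0.4·5 + 0.7·0.6·7
= 6.26

E[P2] = 4.66 (similar calculation)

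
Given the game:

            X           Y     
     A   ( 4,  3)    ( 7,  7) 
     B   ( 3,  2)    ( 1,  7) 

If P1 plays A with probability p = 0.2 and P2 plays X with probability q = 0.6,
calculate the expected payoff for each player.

E[P1] = 2.8, E[P2] = 4.12

Work:
E[P1] = p·q·π₁(A,X) + p·(1-q)·π₁(A,Y) + (1-p)·q·π₁(B,X) + (1-p)·(1-q)·π₁(B,Y)
= 0.2·0.6·4 + 0.2·0.4·7 + 0.8·0.6·3 + 0.8·0.4·1
= 2.8

E[P2] = 4.12 (similar calculation)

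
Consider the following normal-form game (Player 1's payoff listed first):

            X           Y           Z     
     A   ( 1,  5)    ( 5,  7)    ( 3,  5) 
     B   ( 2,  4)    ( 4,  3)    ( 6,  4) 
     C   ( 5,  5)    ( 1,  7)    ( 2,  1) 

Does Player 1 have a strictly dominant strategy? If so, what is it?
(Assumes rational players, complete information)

No strictly dominant strategy exists for Player 1

Work:
A strategy strictly dominates another if it gives a strictly higher payoff against every opponent action. Compare each pair of P1's strategies column-by-column:
  A vs B: [1 vs 2, 5 vs 4, 3 vs 6] → A does not strictly dominate B (column X: 1 ≤ 2)
  A vs C: [1 vs 5, 5 vs 1, 3 vs 2] → A does not strictly dominate C (column X: 1 ≤ 5)
  B vs A: [2 vs 1, 4 vs 5, 6 vs 3] → B does not strictly dominate A (column Y: 4 ≤ 5)
  B vs C: [2 vs 5, 4 vs 1, 6 vs 2] → B does not strictly dominate C (column X: 2 ≤ 5)
  C vs A: [5 vs 1, 1 vs 5, 2 vs 3] → C does not strictly dominate A (column Y: 1 ≤ 5)
  C vs B: [5 vs 2, 1 vs 4, 2 vs 6] → C does not strictly dominate B (column Y: 1 ≤ 4)
No single strategy strictly dominates all others → no strictly dominant strategy.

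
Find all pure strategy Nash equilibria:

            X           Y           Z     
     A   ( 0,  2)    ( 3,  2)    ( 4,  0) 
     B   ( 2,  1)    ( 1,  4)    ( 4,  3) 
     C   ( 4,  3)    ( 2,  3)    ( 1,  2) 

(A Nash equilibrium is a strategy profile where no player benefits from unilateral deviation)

Nash equilibrium: (A, Y), (C, X)

Work:
Best responses:
  P1 vs X: payoffs [0, 2, 4] → best response C (payoff 4)
  P1 vs Y: payoffs [3, 1, 2] → best response A (payoff 3)
  P1 vs Z: payoffs [4, 4, 1] → best response A/B (payoff 4)
  P2 vs A: payoffs [2, 2, 0] → best response X/Y (payoff 2)
  P2 vs B: payoffs [1, 4, 3] → best response Y (payoff 4)
  P2 vs C: payoffs [3, 3, 2] → best response X/Y (payoff 3)
Mutual best responses: (A,Y), (C,X) → Nash equilibria.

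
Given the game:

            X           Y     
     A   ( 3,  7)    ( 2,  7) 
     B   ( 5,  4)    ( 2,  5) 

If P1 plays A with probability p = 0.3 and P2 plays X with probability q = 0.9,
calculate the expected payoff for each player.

E[P1] = 4.16, E[P2] = 4.97

Work:
E[P1] = p·q·π₁(A,X) + p·(1-q)·π₁(A,Y) + (1-p)·q·π₁(B,X) + (1-p)·(1-q)·π₁(B,Y)
= 0.3·0.9·3 + 0.3·0.1·2 + 0.7·0.9·5 + 0.7·0.1·2
= 4.16

E[P2] = 4.97 (similar calculation)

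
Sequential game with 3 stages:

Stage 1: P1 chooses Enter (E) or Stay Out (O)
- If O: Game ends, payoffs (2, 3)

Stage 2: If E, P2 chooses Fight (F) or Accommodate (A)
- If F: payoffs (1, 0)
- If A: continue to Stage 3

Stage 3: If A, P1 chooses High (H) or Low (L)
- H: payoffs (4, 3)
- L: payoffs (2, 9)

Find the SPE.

SPE: (E, A, H); Outcome (4, 3)

Work:
Stage 3: P1 chooses H (4 vs 2)
Stage 2: P2: F->0, A->3 (anticipating H). Choose A
Stage 1: P1: O->2, E->4 (anticipating A, H). Choose E
SPE path: E -> A -> H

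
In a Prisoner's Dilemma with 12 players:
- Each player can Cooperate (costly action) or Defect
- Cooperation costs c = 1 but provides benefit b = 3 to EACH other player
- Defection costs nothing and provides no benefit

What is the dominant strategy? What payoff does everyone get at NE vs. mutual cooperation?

Dominant: Defect; NE payoff = 0; Coop payoff = 32

Work:
Defect dominates (saves cost c = 1, benefit to others is external)
NE: All defect → everyone gets 0
If all cooperate: each receives (11)×3 - 1 = 32
Social dilemma: 32 > 0 but NE gives 0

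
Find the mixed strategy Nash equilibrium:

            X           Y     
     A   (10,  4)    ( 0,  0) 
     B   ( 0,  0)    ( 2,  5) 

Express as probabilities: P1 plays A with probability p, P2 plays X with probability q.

p = 0.5556, q = 0.1667

Work:
Find probabilities that make opponent indifferent:
P2 chooses q to make P1 indifferent between A and B
P1 chooses p to make P2 indifferent between X and Y
Mixed NE: P1 plays (A: 0.5556, B: 0.4444), P2 plays (X: 0.1667, Y: 0.8333)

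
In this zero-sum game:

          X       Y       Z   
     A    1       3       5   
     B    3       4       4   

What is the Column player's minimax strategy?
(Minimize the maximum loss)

Column should play X, value = 3

Work:
Column player minimizes Row's maximum payoff:
Column X: max payoff to Row = 3
Column Y: max payoff to Row = 4
Column Z: max payoff to Row = 5
Minimum is 3, achieved by column X.
Minimax strategy: X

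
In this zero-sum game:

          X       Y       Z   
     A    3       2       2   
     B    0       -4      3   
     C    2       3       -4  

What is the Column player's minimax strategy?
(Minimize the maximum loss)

Column should play X or Y or Z (all achieve the minimum), value = 3

Work:
Column player minimizes Row's maximum payoff:
Column X: max payoff to Row = 3
Column Y: max payoff to Row = 3
Column Z: max payoff to Row = 3
Minimum is 3, achieved by columns X, Y, Z (tied).
Each of X or Y or Z is a minimax strategy.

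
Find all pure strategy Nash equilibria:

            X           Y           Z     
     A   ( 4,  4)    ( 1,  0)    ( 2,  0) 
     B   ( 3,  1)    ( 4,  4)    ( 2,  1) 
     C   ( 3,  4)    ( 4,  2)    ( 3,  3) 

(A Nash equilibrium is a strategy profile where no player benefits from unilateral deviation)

Nash equilibrium: (A, X), (B, Y)

Work:
Best responses:
  P1 vs X: payoffs [4, 3, 3] → best response A (payoff 4)
  P1 vs Y: payoffs [1, 4, 4] → best response B/C (payoff 4)
  P1 vs Z: payoffs [2, 2, 3] → best response C (payoff 3)
  P2 vs A: payoffs [4, 0, 0] → best response X (payoff 4)
  P2 vs B: payoffs [1, 4, 1] → best response Y (payoff 4)
  P2 vs C: payoffs [4, 2, 3] → best response X (payoff 4)
Mutual best responses: (A,X), (B,Y) → Nash equilibria.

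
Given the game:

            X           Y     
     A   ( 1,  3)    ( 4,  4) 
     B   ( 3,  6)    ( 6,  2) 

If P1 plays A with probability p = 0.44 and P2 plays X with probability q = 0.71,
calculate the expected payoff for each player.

E[P1] = 2.99, E[P2] = 4.158

Work:
E[P1] = p·q·π₁(A,X) + p·(1-q)·π₁(A,Y) + (1-p)·q·π₁(B,X) + (1-p)·(1-q)·π₁(B,Y)
= 0.44·0.71·1 + 0.44·0.29·4 + 0.56·0.71·3 + 0.56·0.29·6
= 2.99

E[P2] = 4.158 (similar calculation)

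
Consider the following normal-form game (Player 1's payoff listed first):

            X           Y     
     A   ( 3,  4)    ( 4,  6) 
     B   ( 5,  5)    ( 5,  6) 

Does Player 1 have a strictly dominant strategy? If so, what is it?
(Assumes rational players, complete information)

Yes, Player 1's strictly dominant strategy is B

Work:
A strategy strictly dominates another if it gives a strictly higher payoff against every opponent action. Compare each pair of P1's strategies column-by-column:
  A vs B: [3 vs 5, 4 vs 5] → A does not strictly dominate B (column X: 3 ≤ 5)
  B vs A: [5 vs 3, 5 vs 4] → B strictly dominates A
B strictly dominates every other strategy → strictly dominant.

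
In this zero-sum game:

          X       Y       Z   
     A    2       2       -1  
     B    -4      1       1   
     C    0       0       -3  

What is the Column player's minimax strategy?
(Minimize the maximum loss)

Column should play Z, value = 1

Work:
Column player minimizes Row's maximum payoff:
Column X: max payoff to Row = 2
Column Y: max payoff to Row = 2
Column Z: max payoff to Row = 1
Minimum is 1, achieved by column Z.
Minimax strategy: Z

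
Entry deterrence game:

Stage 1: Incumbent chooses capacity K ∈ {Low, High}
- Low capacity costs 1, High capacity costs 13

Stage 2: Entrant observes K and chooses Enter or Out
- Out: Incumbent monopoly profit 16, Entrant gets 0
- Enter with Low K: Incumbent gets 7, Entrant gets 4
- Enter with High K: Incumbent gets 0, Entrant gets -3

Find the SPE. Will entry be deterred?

SPE: (Low, Enter|Low, Out|High); Entry not deterred. Incumbent net profit = 6, Entrant gets 4

Work:
After Low K: Entrant enters (4 > 0)
After High K: Entrant stays out (-3 < 0)
Incumbent: Low → 7−1=6, High → 16−13=3
Incumbent chooses Low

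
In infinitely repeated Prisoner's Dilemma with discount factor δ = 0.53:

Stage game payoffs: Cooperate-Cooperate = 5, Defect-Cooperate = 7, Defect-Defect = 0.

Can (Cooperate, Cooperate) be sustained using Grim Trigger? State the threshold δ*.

δ* = 0.2857; since δ = 0.53 ≥ 0.2857, cooperation can be sustained

Work:
For Grim Trigger:
Cooperate forever: 5/(1-δ)
Defect then punished: 7 + 0·δ/(1-δ)
Need: 5/(1-δ) ≥ 7 + 0·δ/(1-δ)
Solving: δ ≥ (T-R)/(T-P) = (7-5)/(7-0) = 0.2857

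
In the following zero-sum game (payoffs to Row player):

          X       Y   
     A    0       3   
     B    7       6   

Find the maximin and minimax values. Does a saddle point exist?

Maximin = 6, Minimax = 6, Saddle: True

Work:
Row minimums: [0, 6] → maximin = 6
Column maximums: [7, 6] → minimax = 6
Saddle point exists! Game value = 6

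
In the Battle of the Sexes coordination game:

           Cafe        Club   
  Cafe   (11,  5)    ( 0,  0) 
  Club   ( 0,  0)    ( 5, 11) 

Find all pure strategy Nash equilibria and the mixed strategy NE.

Pure NE: (Cafe, Cafe) and (Club, Club); Mixed NE: p = 0.6875, q = 0.3125

Work:
Check pure NE:
(Cafe, Cafe): (11, 5) - no unilateral deviation beneficial
(Club, Club): (5, 11) - no unilateral deviation beneficial
Mixed NE: P1 plays Cafe with p = 0.6875, P2 plays Cafe with q = 0.3125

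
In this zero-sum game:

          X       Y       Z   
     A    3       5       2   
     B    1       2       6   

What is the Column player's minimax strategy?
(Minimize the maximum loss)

Column should play X, value = 3

Work:
Column player minimizes Row's maximum payoff:
Column X: max payoff to Row = 3
Column Y: max payoff to Row = 5
Column Z: max payoff to Row = 6
Minimum is 3, achieved by column X.
Minimax strategy: X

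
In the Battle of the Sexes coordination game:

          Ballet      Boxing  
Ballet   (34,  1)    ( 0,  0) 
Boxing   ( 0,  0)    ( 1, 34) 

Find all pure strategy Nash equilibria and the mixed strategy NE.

Pure NE: (Ballet, Ballet) and (Boxing, Boxing); Mixed NE: p = 0.9714, q = 0.0286

Work:
Check pure NE:
(Ballet, Ballet): (34, 1) - no unilateral deviation beneficial
(Boxing, Boxing): (1, 34) - no unilateral deviation beneficial
Mixed NE: P1 plays Ballet with p = 0.9714, P2 plays Ballet with q = 0.0286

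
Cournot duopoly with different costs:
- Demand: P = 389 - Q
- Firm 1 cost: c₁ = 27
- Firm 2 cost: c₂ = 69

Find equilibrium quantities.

q₁* = 134.67, q₂* = 92.67

Work:
Reaction: q₁ = (389 - 27 - q₂)/2
Reaction: q₂ = (389 - 69 - q₁)/2
Solve simultaneously:
q₁* = (389 - 2×27 + 69)/3 = 134.67
q₂* = (389 - 2×69 + 27)/3 = 92.67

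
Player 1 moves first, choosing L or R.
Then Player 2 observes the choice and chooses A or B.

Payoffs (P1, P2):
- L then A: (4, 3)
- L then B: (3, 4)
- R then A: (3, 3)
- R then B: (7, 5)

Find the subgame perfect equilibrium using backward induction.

P1 plays R, P2 plays B after L and B after R; Payoff (7, 5)

Work:
Backward induction:
After L: P2 chooses B → P1 gets 3
After R: P2 chooses B → P1 gets 7
P1 chooses R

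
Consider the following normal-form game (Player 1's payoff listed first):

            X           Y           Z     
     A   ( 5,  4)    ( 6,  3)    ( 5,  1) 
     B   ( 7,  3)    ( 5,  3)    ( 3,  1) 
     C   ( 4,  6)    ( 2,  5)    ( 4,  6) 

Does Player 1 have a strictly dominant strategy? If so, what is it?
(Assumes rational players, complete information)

No strictly dominant strategy exists for Player 1

Work:
A strategy strictly dominates another if it gives a strictly higher payoff against every opponent action. Compare each pair of P1's strategies column-by-column:
  A vs B: [5 vs 7, 6 vs 5, 5 vs 3] → A does not strictly dominate B (column X: 5 ≤ 7)
  A vs C: [5 vs 4, 6 vs 2, 5 vs 4] → A strictly dominates C
  B vs A: [7 vs 5, 5 vs 6, 3 vs 5] → B does not strictly dominate A (column Y: 5 ≤ 6)
  B vs C: [7 vs 4, 5 vs 2, 3 vs 4] → B does not strictly dominate C (column Z: 3 ≤ 4)
  C vs A: [4 vs 5, 2 vs 6, 4 vs 5] → C does not strictly dominate A (column X: 4 ≤ 5)
  C vs B: [4 vs 7, 2 vs 5, 4 vs 3] → C does not strictly dominate B (column X: 4 ≤ 7)
No single strategy strictly dominates all others → no strictly dominant strategy.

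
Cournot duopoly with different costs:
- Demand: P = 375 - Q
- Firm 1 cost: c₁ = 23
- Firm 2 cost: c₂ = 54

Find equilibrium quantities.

q₁* = 127.67, q₂* = 96.67

Work:
Reaction: q₁ = (375 - 23 - q₂)/2
Reaction: q₂ = (375 - 54 - q₁)/2
Solve simultaneously:
q₁* = (375 - 2×23 + 54)/3 = 127.67
q₂* = (375 - 2×54 + 23)/3 = 96.67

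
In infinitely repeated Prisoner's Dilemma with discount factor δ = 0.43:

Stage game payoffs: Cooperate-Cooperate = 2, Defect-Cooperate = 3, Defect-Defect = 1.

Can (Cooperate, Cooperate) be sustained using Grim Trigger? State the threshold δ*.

δ* = 0.5; since δ = 0.43 < 0.5, cooperation cannot be sustained

Work:
For Grim Trigger:
Cooperate forever: 2/(1-δ)
Defect then punished: 3 + 1·δ/(1-δ)
Need: 2/(1-δ) ≥ 3 + 1·δ/(1-δ)
Solving: δ ≥ (T-R)/(T-P) = (3-2)/(3-1) = 0.5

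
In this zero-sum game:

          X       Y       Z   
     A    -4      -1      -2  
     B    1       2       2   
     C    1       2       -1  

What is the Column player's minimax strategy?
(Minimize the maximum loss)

Column should play X, value = 1

Work:
Column player minimizes Row's maximum payoff:
Column X: max payoff to Row = 1
Column Y: max payoff to Row = 2
Column Z: max payoff to Row = 2
Minimum is 1, achieved by column X.
Minimax strategy: X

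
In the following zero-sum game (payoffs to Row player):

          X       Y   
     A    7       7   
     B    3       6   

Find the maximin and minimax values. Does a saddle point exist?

Maximin = 7, Minimax = 7, Saddle: True

Work:
Row minimums: [7, 3] → maximin = 7
Column maximums: [7, 7] → minimax = 7
Saddle point exists! Game value = 7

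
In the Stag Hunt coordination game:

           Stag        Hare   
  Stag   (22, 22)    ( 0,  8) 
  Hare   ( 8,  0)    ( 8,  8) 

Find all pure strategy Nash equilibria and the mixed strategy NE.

Pure NE: (Stag, Stag) and (Hare, Hare); Mixed NE: p = 0.3636, q = 0.3636

Work:
Check pure NE:
(Stag, Stag): (22, 22) - no unilateral deviation beneficial
(Hare, Hare): (8, 8) - no unilateral deviation beneficial
Mixed NE: P1 plays Stag with p = 0.3636, P2 plays Stag with q = 0.3636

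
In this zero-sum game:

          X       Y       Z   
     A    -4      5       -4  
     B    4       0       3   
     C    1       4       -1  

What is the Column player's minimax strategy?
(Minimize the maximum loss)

Column should play Z, value = 3

Work:
Column player minimizes Row's maximum payoff:
Column X: max payoff to Row = 4
Column Y: max payoff to Row = 5
Column Z: max payoff to Row = 3
Minimum is 3, achieved by column Z.
Minimax strategy: Z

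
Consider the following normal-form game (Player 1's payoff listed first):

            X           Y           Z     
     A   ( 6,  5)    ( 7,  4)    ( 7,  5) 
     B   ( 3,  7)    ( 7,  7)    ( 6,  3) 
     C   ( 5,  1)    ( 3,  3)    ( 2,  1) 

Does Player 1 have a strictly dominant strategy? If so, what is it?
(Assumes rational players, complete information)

No strictly dominant strategy exists for Player 1

Work:
A strategy strictly dominates another if it gives a strictly higher payoff against every opponent action. Compare each pair of P1's strategies column-by-column:
  A vs B: [6 vs 3, 7 vs 7, 7 vs 6] → A does not strictly dominate B (column Y: 7 ≤ 7)
  A vs C: [6 vs 5, 7 vs 3, 7 vs 2] → A strictly dominates C
  B vs A: [3 vs 6, 7 vs 7, 6 vs 7] → B does not strictly dominate A (column X: 3 ≤ 6)
  B vs C: [3 vs 5, 7 vs 3, 6 vs 2] → B does not strictly dominate C (column X: 3 ≤ 5)
  C vs A: [5 vs 6, 3 vs 7, 2 vs 7] → C does not strictly dominate A (column X: 5 ≤ 6)
  C vs B: [5 vs 3, 3 vs 7, 2 vs 6] → C does not strictly dominate B (column Y: 3 ≤ 7)
No single strategy strictly dominates all others → no strictly dominant strategy.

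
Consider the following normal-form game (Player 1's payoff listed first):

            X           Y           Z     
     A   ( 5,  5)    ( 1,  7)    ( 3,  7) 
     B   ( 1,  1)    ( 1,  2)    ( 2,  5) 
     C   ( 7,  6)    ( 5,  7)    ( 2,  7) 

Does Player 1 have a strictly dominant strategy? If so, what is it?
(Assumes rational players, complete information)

No strictly dominant strategy exists for Player 1

Work:
A strategy strictly dominates another if it gives a strictly higher payoff against every opponent action. Compare each pair of P1's strategies column-by-column:
  A vs B: [5 vs 1, 1 vs 1, 3 vs 2] → A does not strictly dominate B (column Y: 1 ≤ 1)
  A vs C: [5 vs 7, 1 vs 5, 3 vs 2] → A does not strictly dominate C (column X: 5 ≤ 7)
  B vs A: [1 vs 5, 1 vs 1, 2 vs 3] → B does not strictly dominate A (column X: 1 ≤ 5)
  B vs C: [1 vs 7, 1 vs 5, 2 vs 2] → B does not strictly dominate C (column X: 1 ≤ 7)
  C vs A: [7 vs 5, 5 vs 1, 2 vs 3] → C does not strictly dominate A (column Z: 2 ≤ 3)
  C vs B: [7 vs 1, 5 vs 1, 2 vs 2] → C does not strictly dominate B (column Z: 2 ≤ 2)
No single strategy strictly dominates all others → no strictly dominant strategy.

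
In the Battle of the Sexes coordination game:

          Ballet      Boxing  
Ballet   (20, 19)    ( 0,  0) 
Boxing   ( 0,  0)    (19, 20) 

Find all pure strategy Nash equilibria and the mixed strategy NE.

Pure NE: (Ballet, Ballet) and (Boxing, Boxing); Mixed NE: p = 0.5128, q = 0.4872

Work:
Check pure NE:
(Ballet, Ballet): (20, 19) - no unilateral deviation beneficial
(Boxing, Boxing): (19, 20) - no unilateral deviation beneficial
Mixed NE: P1 plays Ballet with p = 0.5128, P2 plays Ballet with q = 0.4872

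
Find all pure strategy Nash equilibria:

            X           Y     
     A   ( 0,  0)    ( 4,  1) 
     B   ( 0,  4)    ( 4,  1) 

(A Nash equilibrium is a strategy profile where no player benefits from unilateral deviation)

Nash equilibrium: (A, Y), (B, X)

Work:
Best responses:
  P1 vs X: payoffs [0, 0] → best response A/B (payoff 0)
  P1 vs Y: payoffs [4, 4] → best response A/B (payoff 4)
  P2 vs A: payoffs [0, 1] → best response Y (payoff 1)
  P2 vs B: payoffs [4, 1] → best response X (payoff 4)
Mutual best responses: (A,Y), (B,X) → Nash equilibria.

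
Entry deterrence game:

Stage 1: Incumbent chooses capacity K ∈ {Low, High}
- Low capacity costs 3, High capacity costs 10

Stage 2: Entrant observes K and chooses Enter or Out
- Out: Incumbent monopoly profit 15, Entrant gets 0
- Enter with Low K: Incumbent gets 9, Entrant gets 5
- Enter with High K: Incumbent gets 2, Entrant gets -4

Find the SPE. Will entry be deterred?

SPE: (Low, Enter|Low, Out|High); Entry not deterred. Incumbent net profit = 6, Entrant gets 5

Work:
After Low K: Entrant enters (5 > 0)
After High K: Entrant stays out (-4 < 0)
Incumbent: Low → 9−3=6, High → 15−10=5
Incumbent chooses Low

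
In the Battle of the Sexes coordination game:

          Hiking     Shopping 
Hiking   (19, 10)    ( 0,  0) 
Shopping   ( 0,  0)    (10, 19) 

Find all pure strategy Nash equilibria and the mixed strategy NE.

Pure NE: (Hiking, Hiking) and (Shopping, Shopping); Mixed NE: p = 0.6552, q = 0.3448

Work:
Check pure NE:
(Hiking, Hiking): (19, 10) - no unilateral deviation beneficial
(Shopping, Shopping): (10, 19) - no unilateral deviation beneficial
Mixed NE: P1 plays Hiking with p = 0.6552, P2 plays Hiking with q = 0.3448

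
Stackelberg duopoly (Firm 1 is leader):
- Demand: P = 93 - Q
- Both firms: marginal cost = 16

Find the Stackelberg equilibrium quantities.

q₁* (leader) = 38.5, q₂* (follower) = 19.25

Work:
Follower's reaction: q₂ = (a - c - q₁)/2
Leader substitutes: π₁ = q₁·(a - q₁ - (a-c-q₁)/2 - c)
FOC: q₁* = (93 - 16)/2 = 38.50
Then: q₂* = (93 - 16 - 38.5)/2 = 19.25
Leader has first-mover advantage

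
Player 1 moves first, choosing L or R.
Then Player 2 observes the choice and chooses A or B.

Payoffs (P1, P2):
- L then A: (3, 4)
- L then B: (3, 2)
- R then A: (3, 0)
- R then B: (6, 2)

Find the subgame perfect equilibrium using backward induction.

P1 plays R, P2 plays A after L and B after R; Payoff (6, 2)

Work:
Backward induction:
After L: P2 chooses A → P1 gets 3
After R: P2 chooses B → P1 gets 6
P1 chooses R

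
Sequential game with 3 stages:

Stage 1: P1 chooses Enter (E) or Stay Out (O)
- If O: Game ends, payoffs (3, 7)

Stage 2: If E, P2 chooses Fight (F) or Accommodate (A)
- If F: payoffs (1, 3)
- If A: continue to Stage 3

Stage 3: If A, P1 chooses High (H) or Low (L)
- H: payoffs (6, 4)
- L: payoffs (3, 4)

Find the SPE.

SPE: (E, A, H); Outcome (6, 4)

Work:
Stage 3: P1 chooses H (6 vs 3)
Stage 2: P2: F->3, A->4 (anticipating H). Choose A
Stage 1: P1: O->3, E->6 (anticipating A, H). Choose E
SPE path: E -> A -> H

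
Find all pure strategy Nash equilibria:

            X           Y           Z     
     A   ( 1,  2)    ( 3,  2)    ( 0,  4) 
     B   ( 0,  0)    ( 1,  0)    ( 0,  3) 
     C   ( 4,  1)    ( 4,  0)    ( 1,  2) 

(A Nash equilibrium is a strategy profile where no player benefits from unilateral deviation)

Nash equilibrium: (C, Z)

Work:
Best responses:
  P1 vs X: payoffs [1, 0, 4] → best response C (payoff 4)
  P1 vs Y: payoffs [3, 1, 4] → best response C (payoff 4)
  P1 vs Z: payoffs [0, 0, 1] → best response C (payoff 1)
  P2 vs A: payoffs [2, 2, 4] → best response Z (payoff 4)
  P2 vs B: payoffs [0, 0, 3] → best response Z (payoff 3)
  P2 vs C: payoffs [1, 0, 2] → best response Z (payoff 2)
Mutual best responses: (C,Z) → Nash equilibria.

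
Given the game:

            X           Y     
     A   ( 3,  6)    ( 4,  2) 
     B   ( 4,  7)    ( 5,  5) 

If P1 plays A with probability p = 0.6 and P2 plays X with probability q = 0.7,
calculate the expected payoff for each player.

E[P1] = 3.7, E[P2] = 5.44

Work:
E[P1] = p·q·π₁(A,X) + p·(1-q)·π₁(A,Y) + (1-p)·q·π₁(B,X) + (1-p)·(1-q)·π₁(B,Y)
= 0.6·0.7·3 + 0.6·0.3·4 + 0.4·0.7·4 + 0.4·0.3·5
= 3.7

E[P2] = 5.44 (similar calculation)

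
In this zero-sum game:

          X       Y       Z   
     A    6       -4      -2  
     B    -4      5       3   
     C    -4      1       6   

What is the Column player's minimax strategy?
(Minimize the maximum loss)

Column should play Y, value = 5

Work:
Column player minimizes Row's maximum payoff:
Column X: max payoff to Row = 6
Column Y: max payoff to Row = 5
Column Z: max payoff to Row = 6
Minimum is 5, achieved by column Y.
Minimax strategy: Y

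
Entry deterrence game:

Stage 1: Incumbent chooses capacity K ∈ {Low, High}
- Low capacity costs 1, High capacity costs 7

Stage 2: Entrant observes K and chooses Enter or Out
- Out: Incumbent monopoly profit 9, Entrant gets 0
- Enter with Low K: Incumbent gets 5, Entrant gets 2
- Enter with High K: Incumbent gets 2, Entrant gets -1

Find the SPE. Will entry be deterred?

SPE: (Low, Enter|Low, Out|High); Entry not deterred. Incumbent net profit = 4, Entrant gets 2

Work:
After Low K: Entrant enters (2 > 0)
After High K: Entrant stays out (-1 < 0)
Incumbent: Low → 5−1=4, High → 9−7=2
Incumbent chooses Low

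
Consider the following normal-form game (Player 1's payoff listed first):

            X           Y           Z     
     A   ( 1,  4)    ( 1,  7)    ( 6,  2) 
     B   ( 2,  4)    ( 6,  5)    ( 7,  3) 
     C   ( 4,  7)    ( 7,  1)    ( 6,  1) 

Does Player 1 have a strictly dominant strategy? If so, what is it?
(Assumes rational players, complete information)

No strictly dominant strategy exists for Player 1

Work:
A strategy strictly dominates another if it gives a strictly higher payoff against every opponent action. Compare each pair of P1's strategies column-by-column:
  A vs B: [1 vs 2, 1 vs 6, 6 vs 7] → A does not strictly dominate B (column X: 1 ≤ 2)
  A vs C: [1 vs 4, 1 vs 7, 6 vs 6] → A does not strictly dominate C (column X: 1 ≤ 4)
  B vs A: [2 vs 1, 6 vs 1, 7 vs 6] → B strictly dominates A
  B vs C: [2 vs 4, 6 vs 7, 7 vs 6] → B does not strictly dominate C (column X: 2 ≤ 4)
  C vs A: [4 vs 1, 7 vs 1, 6 vs 6] → C does not strictly dominate A (column Z: 6 ≤ 6)
  C vs B: [4 vs 2, 7 vs 6, 6 vs 7] → C does not strictly dominate B (column Z: 6 ≤ 7)
No single strategy strictly dominates all others → no strictly dominant strategy.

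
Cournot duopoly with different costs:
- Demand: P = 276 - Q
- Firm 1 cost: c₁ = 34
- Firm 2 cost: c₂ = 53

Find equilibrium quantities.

q₁* = 87.0, q₂* = 68.0

Work:
Reaction: q₁ = (276 - 34 - q₂)/2
Reaction: q₂ = (276 - 53 - q₁)/2
Solve simultaneously:
q₁* = (276 - 2×34 + 53)/3 = 87.0
q₂* = (276 - 2×53 + 34)/3 = 68.0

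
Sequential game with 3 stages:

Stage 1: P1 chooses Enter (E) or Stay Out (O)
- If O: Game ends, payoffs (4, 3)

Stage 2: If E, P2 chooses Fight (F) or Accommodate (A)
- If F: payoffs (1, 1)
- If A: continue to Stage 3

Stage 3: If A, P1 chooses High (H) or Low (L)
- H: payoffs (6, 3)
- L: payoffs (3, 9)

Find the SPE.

SPE: (E, A, H); Outcome (6, 3)

Work:
Stage 3: P1 chooses H (6 vs 3)
Stage 2: P2: F->1, A->3 (anticipating H). Choose A
Stage 1: P1: O->4, E->6 (anticipating A, H). Choose E
SPE path: E -> A -> H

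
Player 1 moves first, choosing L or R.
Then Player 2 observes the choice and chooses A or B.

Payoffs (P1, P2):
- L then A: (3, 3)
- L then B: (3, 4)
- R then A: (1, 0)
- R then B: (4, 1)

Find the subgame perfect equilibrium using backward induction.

P1 plays R, P2 plays B after L and B after R; Payoff (4, 1)

Work:
Backward induction:
After L: P2 chooses B → P1 gets 3
After R: P2 chooses B → P1 gets 4
P1 chooses R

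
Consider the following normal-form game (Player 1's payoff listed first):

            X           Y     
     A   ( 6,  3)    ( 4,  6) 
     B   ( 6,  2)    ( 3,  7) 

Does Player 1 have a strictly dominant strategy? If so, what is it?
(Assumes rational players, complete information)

No strictly dominant strategy exists for Player 1

Work:
A strategy strictly dominates another if it gives a strictly higher payoff against every opponent action. Compare each pair of P1's strategies column-by-column:
  A vs B: [6 vs 6, 4 vs 3] → A does not strictly dominate B (column X: 6 ≤ 6)
  B vs A: [6 vs 6, 3 vs 4] → B does not strictly dominate A (column X: 6 ≤ 6)
No single strategy strictly dominates all others → no strictly dominant strategy.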